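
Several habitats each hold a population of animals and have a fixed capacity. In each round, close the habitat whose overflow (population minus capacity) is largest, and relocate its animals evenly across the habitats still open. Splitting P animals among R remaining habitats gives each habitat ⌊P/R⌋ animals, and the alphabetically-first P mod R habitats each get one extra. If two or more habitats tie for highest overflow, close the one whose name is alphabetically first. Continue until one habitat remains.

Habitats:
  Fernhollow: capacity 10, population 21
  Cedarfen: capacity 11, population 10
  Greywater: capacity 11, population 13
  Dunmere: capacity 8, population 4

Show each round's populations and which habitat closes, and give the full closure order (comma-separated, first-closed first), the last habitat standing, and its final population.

Closure order: Fernhollow, Greywater, Cedarfen
Last habitat: Dunmere with 48 animals

Round 1: Cedarfen=10 Dunmere=4 Fernhollow=21 Greywater=13 → close Fernhollow (overflow 11)
  21÷3 = 7 each, +1 to first 0
Round 2: Cedarfen=17 Dunmere=11 Greywater=20 → close Greywater (overflow 9)
  20÷2 = 10 each, +1 to first 0
Round 3: Cedarfen=27 Dunmere=21 → close Cedarfen (overflow 16)
  27÷1 = 27 each, +1 to first 0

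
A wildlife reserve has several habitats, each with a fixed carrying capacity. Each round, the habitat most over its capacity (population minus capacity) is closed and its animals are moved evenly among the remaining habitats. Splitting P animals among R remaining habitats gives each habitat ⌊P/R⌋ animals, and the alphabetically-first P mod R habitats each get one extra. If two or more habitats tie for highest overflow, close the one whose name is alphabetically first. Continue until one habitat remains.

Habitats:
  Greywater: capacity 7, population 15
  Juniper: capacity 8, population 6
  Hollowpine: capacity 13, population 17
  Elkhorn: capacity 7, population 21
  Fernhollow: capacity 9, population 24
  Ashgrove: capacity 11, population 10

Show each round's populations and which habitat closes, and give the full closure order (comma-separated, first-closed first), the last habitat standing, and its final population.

Round 1: Ashgrove=10 Elkhorn=21 Fernhollow=24 Greywater=15 Hollowpine=17 Juniper=6 → close Fernhollow (overflow 15)
  24÷5 = 4 each, +1 to first 4
Round 2: Ashgrove=15 Elkhorn=26 Greywater=20 Hollowpine=22 Juniper=10 → close Elkhorn (overflow 19)
  26÷4 = 6 each, +1 to first 2
Round 3: Ashgrove=22 Greywater=27 Hollowpine=28 Juniper=16 → close Greywater (overflow 20)
  27÷3 = 9 each, +1 to first 0
Round 4: Ashgrove=31 Hollowpine=37 Juniper=25 → close Hollowpine (overflow 24)
  37÷2 = 18 each, +1 to first 1
Round 5: Ashgrove=50 Juniper=43 → close Ashgrove (overflow 39)
  50÷1 = 50 each, +1 to first 0

Closure order: Fernhollow, Elkhorn, Greywater, Hollowpine, Ashgrove
Last habitat: Juniper with 93 animals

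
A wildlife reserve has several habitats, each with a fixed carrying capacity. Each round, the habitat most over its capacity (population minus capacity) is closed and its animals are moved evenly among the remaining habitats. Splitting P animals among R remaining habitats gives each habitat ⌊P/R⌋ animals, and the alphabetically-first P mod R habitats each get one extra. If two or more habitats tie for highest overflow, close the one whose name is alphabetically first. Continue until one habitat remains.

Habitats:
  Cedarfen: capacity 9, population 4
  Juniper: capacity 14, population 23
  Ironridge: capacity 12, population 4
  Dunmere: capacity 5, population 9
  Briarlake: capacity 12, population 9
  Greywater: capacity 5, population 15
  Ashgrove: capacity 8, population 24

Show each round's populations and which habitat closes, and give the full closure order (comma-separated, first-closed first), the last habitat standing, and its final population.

Round 1: Ashgrove=24 Briarlake=9 Cedarfen=4 Dunmere=9 Greywater=15 Ironridge=4 Juniper=23 → close Ashgrove (overflow 16)
  24÷6 = 4 each, +1 to first 0
Round 2: Briarlake=13 Cedarfen=8 Dunmere=13 Greywater=19 Ironridge=8 Juniper=27 → close Greywater (overflow 14)
  19÷5 = 3 each, +1 to first 4
Round 3: Briarlake=17 Cedarfen=12 Dunmere=17 Ironridge=12 Juniper=30 → close Juniper (overflow 16)
  30÷4 = 7 each, +1 to first 2
Round 4: Briarlake=25 Cedarfen=20 Dunmere=24 Ironridge=19 → close Dunmere (overflow 19)
  24÷3 = 8 each, +1 to first 0
Round 5: Briarlake=33 Cedarfen=28 Ironridge=27 → close Briarlake (overflow 21)
  33÷2 = 16 each, +1 to first 1
Round 6: Cedarfen=45 Ironridge=43 → close Cedarfen (overflow 36)
  45÷1 = 45 each, +1 to first 0

Closure order: Ashgrove, Greywater, Juniper, Dunmere, Briarlake, Cedarfen
Last habitat: Ironridge with 88 animals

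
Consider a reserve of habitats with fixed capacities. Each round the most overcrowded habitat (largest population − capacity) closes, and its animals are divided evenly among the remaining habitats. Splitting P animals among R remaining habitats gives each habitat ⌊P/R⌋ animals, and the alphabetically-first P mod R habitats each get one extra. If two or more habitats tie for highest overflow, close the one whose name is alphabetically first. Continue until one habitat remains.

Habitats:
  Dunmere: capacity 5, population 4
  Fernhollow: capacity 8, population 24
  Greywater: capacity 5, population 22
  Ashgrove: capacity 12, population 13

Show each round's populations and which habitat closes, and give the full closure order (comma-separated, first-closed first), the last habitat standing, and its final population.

Round 1: Ashgrove=13 Dunmere=4 Fernhollow=24 Greywater=22 → close Greywater (overflow 17)
  22÷3 = 7 each, +1 to first 1
Round 2: Ashgrove=21 Dunmere=11 Fernhollow=31 → close Fernhollow (overflow 23)
  31÷2 = 15 each, +1 to first 1
Round 3: Ashgrove=37 Dunmere=26 → close Ashgrove (overflow 25)
  37÷1 = 37 each, +1 to first 0

Closure order: Greywater, Fernhollow, Ashgrove
Last habitat: Dunmere with 63 animals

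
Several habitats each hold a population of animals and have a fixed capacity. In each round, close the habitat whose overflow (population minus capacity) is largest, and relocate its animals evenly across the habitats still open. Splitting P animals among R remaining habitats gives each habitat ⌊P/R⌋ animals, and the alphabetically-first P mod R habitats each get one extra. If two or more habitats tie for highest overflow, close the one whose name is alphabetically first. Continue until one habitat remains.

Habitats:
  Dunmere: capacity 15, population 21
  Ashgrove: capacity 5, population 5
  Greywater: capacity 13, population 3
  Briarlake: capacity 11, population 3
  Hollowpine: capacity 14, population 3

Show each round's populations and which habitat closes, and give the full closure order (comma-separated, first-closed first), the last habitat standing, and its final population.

Closure order: Dunmere, Ashgrove, Briarlake, Greywater
Last habitat: Hollowpine with 35 animals

Round 1: Ashgrove=5 Briarlake=3 Dunmere=21 Greywater=3 Hollowpine=3 → close Dunmere (overflow 6)
  21÷4 = 5 each, +1 to first 1
Round 2: Ashgrove=11 Briarlake=8 Greywater=8 Hollowpine=8 → close Ashgrove (overflow 6)
  11÷3 = 3 each, +1 to first 2
Round 3: Briarlake=12 Greywater=12 Hollowpine=11 → close Briarlake (overflow 1)
  12÷2 = 6 each, +1 to first 0
Round 4: Greywater=18 Hollowpine=17 → close Greywater (overflow 5)
  18÷1 = 18 each, +1 to first 0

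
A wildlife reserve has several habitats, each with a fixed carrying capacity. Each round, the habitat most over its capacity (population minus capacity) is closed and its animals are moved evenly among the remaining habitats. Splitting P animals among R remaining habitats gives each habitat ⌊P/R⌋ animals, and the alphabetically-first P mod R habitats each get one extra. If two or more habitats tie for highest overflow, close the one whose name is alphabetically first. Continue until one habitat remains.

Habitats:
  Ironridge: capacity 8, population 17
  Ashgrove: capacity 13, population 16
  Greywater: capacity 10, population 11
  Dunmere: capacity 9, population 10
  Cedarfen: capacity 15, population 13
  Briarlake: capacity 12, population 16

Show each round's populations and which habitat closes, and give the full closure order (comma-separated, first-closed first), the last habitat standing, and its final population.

Closure order: Ironridge, Briarlake, Ashgrove, Dunmere, Greywater
Last habitat: Cedarfen with 83 animals

Round 1: Ashgrove=16 Briarlake=16 Cedarfen=13 Dunmere=10 Greywater=11 Ironridge=17 → close Ironridge (overflow 9)
  17÷5 = 3 each, +1 to first 2
Round 2: Ashgrove=20 Briarlake=20 Cedarfen=16 Dunmere=13 Greywater=14 → close Briarlake (overflow 8)
  20÷4 = 5 each, +1 to first 0
Round 3: Ashgrove=25 Cedarfen=21 Dunmere=18 Greywater=19 → close Ashgrove (overflow 12)
  25÷3 = 8 each, +1 to first 1
Round 4: Cedarfen=30 Dunmere=26 Greywater=27 → close Dunmere (overflow 17)
  26÷2 = 13 each, +1 to first 0
Round 5: Cedarfen=43 Greywater=40 → close Greywater (overflow 30)
  40÷1 = 40 each, +1 to first 0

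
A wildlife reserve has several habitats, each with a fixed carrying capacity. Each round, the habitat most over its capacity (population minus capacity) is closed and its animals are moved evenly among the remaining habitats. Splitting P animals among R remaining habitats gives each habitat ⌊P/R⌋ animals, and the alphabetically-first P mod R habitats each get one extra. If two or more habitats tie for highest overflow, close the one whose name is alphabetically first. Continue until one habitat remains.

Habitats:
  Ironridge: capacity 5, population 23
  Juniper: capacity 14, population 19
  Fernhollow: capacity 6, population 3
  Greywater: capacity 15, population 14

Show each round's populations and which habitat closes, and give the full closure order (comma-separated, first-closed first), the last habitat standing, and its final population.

Round 1: Fernhollow=3 Greywater=14 Ironridge=23 Juniper=19 → close Ironridge (overflow 18)
  23÷3 = 7 each, +1 to first 2
Round 2: Fernhollow=11 Greywater=22 Juniper=26 → close Juniper (overflow 12)
  26÷2 = 13 each, +1 to first 0
Round 3: Fernhollow=24 Greywater=35 → close Greywater (overflow 20)
  35÷1 = 35 each, +1 to first 0

Closure order: Ironridge, Juniper, Greywater
Last habitat: Fernhollow with 59 animals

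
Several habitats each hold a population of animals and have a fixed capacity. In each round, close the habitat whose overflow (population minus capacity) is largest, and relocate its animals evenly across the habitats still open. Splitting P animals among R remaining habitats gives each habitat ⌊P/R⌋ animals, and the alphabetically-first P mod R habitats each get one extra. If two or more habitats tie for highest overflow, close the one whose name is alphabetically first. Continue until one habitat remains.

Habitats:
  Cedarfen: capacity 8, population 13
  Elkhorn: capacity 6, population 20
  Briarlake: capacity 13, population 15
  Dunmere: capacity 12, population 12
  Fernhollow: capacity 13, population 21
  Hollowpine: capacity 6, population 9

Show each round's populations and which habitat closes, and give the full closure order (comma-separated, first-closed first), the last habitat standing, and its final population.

Closure order: Elkhorn, Fernhollow, Cedarfen, Briarlake, Hollowpine
Last habitat: Dunmere with 90 animals

Round 1: Briarlake=15 Cedarfen=13 Dunmere=12 Elkhorn=20 Fernhollow=21 Hollowpine=9 → close Elkhorn (overflow 14)
  20÷5 = 4 each, +1 to first 0
Round 2: Briarlake=19 Cedarfen=17 Dunmere=16 Fernhollow=25 Hollowpine=13 → close Fernhollow (overflow 12)
  25÷4 = 6 each, +1 to first 1
Round 3: Briarlake=26 Cedarfen=23 Dunmere=22 Hollowpine=19 → close Cedarfen (overflow 15)
  23÷3 = 7 each, +1 to first 2
Round 4: Briarlake=34 Dunmere=30 Hollowpine=26 → close Briarlake (overflow 21)
  34÷2 = 17 each, +1 to first 0
Round 5: Dunmere=47 Hollowpine=43 → close Hollowpine (overflow 37)
  43÷1 = 43 each, +1 to first 0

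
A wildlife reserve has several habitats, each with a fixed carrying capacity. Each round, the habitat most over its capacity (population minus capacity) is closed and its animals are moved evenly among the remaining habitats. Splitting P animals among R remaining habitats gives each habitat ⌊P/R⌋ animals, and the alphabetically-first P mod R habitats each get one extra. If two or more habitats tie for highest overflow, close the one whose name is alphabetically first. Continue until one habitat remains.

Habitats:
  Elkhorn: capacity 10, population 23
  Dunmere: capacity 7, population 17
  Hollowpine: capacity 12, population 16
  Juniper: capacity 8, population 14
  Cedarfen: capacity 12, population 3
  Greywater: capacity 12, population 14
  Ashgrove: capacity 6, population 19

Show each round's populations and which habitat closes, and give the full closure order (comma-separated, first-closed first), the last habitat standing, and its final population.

Closure order: Ashgrove, Elkhorn, Dunmere, Juniper, Hollowpine, Greywater
Last habitat: Cedarfen with 106 animals

Round 1: Ashgrove=19 Cedarfen=3 Dunmere=17 Elkhorn=23 Greywater=14 Hollowpine=16 Juniper=14 → close Ashgrove (overflow 13)
  19÷6 = 3 each, +1 to first 1
Round 2: Cedarfen=7 Dunmere=20 Elkhorn=26 Greywater=17 Hollowpine=19 Juniper=17 → close Elkhorn (overflow 16)
  26÷5 = 5 each, +1 to first 1
Round 3: Cedarfen=13 Dunmere=25 Greywater=22 Hollowpine=24 Juniper=22 → close Dunmere (overflow 18)
  25÷4 = 6 each, +1 to first 1
Round 4: Cedarfen=20 Greywater=28 Hollowpine=30 Juniper=28 → close Juniper (overflow 20)
  28÷3 = 9 each, +1 to first 1
Round 5: Cedarfen=30 Greywater=37 Hollowpine=39 → close Hollowpine (overflow 27)
  39÷2 = 19 each, +1 to first 1
Round 6: Cedarfen=50 Greywater=56 → close Greywater (overflow 44)
  56÷1 = 56 each, +1 to first 0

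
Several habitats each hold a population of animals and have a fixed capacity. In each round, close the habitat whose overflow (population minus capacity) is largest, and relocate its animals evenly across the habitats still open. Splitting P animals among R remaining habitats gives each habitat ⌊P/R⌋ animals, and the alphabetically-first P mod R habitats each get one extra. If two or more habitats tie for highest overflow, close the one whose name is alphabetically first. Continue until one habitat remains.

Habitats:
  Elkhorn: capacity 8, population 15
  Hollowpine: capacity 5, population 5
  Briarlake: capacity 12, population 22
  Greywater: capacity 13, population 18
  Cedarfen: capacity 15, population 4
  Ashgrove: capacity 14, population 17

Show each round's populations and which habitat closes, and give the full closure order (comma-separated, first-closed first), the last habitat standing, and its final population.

Closure order: Briarlake, Elkhorn, Greywater, Ashgrove, Hollowpine
Last habitat: Cedarfen with 81 animals

Round 1: Ashgrove=17 Briarlake=22 Cedarfen=4 Elkhorn=15 Greywater=18 Hollowpine=5 → close Briarlake (overflow 10)
  22÷5 = 4 each, +1 to first 2
Round 2: Ashgrove=22 Cedarfen=9 Elkhorn=19 Greywater=22 Hollowpine=9 → close Elkhorn (overflow 11)
  19÷4 = 4 each, +1 to first 3
Round 3: Ashgrove=27 Cedarfen=14 Greywater=27 Hollowpine=13 → close Greywater (overflow 14)
  27÷3 = 9 each, +1 to first 0
Round 4: Ashgrove=36 Cedarfen=23 Hollowpine=22 → close Ashgrove (overflow 22)
  36÷2 = 18 each, +1 to first 0
Round 5: Cedarfen=41 Hollowpine=40 → close Hollowpine (overflow 35)
  40÷1 = 40 each, +1 to first 0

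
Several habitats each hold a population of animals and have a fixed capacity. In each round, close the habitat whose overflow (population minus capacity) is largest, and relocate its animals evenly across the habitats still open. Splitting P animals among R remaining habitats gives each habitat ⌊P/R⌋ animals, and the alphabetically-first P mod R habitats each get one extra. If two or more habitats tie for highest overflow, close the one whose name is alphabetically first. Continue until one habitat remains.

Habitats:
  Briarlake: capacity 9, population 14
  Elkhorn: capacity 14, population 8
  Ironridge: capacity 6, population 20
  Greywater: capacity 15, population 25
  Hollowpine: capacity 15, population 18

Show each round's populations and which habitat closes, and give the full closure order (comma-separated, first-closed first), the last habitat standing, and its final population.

Closure order: Ironridge, Greywater, Briarlake, Hollowpine
Last habitat: Elkhorn with 85 animals

Round 1: Briarlake=14 Elkhorn=8 Greywater=25 Hollowpine=18 Ironridge=20 → close Ironridge (overflow 14)
  20÷4 = 5 each, +1 to first 0
Round 2: Briarlake=19 Elkhorn=13 Greywater=30 Hollowpine=23 → close Greywater (overflow 15)
  30÷3 = 10 each, +1 to first 0
Round 3: Briarlake=29 Elkhorn=23 Hollowpine=33 → close Briarlake (overflow 20)
  29÷2 = 14 each, +1 to first 1
Round 4: Elkhorn=38 Hollowpine=47 → close Hollowpine (overflow 32)
  47÷1 = 47 each, +1 to first 0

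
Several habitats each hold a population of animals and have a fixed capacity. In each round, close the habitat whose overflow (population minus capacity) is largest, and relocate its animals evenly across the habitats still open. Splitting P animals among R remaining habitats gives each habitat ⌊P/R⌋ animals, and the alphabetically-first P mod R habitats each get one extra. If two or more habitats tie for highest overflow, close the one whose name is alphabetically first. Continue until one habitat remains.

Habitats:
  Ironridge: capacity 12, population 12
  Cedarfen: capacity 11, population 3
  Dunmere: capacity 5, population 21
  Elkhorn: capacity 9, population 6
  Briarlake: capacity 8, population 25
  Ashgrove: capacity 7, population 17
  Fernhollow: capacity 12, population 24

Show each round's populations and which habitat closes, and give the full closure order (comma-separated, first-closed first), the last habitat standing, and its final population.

Round 1: Ashgrove=17 Briarlake=25 Cedarfen=3 Dunmere=21 Elkhorn=6 Fernhollow=24 Ironridge=12 → close Briarlake (overflow 17)
  25÷6 = 4 each, +1 to first 1
Round 2: Ashgrove=22 Cedarfen=7 Dunmere=25 Elkhorn=10 Fernhollow=28 Ironridge=16 → close Dunmere (overflow 20)
  25÷5 = 5 each, +1 to first 0
Round 3: Ashgrove=27 Cedarfen=12 Elkhorn=15 Fernhollow=33 Ironridge=21 → close Fernhollow (overflow 21)
  33÷4 = 8 each, +1 to first 1
Round 4: Ashgrove=36 Cedarfen=20 Elkhorn=23 Ironridge=29 → close Ashgrove (overflow 29)
  36÷3 = 12 each, +1 to first 0
Round 5: Cedarfen=32 Elkhorn=35 Ironridge=41 → close Ironridge (overflow 29)
  41÷2 = 20 each, +1 to first 1
Round 6: Cedarfen=53 Elkhorn=55 → close Elkhorn (overflow 46)
  55÷1 = 55 each, +1 to first 0

Closure order: Briarlake, Dunmere, Fernhollow, Ashgrove, Ironridge, Elkhorn
Last habitat: Cedarfen with 108 animals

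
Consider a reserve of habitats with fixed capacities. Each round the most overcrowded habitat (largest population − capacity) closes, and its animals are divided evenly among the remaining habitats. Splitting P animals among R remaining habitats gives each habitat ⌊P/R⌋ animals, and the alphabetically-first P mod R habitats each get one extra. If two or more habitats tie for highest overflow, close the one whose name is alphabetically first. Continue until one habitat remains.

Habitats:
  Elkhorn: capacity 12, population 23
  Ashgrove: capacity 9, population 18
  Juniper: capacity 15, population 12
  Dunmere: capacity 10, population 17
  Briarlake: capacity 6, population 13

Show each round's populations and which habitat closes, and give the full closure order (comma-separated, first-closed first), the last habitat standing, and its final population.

Closure order: Elkhorn, Ashgrove, Briarlake, Dunmere
Last habitat: Juniper with 83 animals

Round 1: Ashgrove=18 Briarlake=13 Dunmere=17 Elkhorn=23 Juniper=12 → close Elkhorn (overflow 11)
  23÷4 = 5 each, +1 to first 3
Round 2: Ashgrove=24 Briarlake=19 Dunmere=23 Juniper=17 → close Ashgrove (overflow 15)
  24÷3 = 8 each, +1 to first 0
Round 3: Briarlake=27 Dunmere=31 Juniper=25 → close Briarlake (overflow 21)
  27÷2 = 13 each, +1 to first 1
Round 4: Dunmere=45 Juniper=38 → close Dunmere (overflow 35)
  45÷1 = 45 each, +1 to first 0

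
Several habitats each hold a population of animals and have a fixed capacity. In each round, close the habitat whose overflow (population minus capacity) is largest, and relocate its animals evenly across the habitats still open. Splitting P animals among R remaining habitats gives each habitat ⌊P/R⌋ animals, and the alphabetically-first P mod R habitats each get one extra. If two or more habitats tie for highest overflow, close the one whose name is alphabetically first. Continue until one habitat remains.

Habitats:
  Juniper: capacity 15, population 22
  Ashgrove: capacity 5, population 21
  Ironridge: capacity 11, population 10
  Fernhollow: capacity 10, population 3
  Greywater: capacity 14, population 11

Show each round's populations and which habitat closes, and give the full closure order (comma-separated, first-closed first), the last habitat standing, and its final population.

Closure order: Ashgrove, Juniper, Ironridge, Greywater
Last habitat: Fernhollow with 67 animals

Round 1: Ashgrove=21 Fernhollow=3 Greywater=11 Ironridge=10 Juniper=22 → close Ashgrove (overflow 16)
  21÷4 = 5 each, +1 to first 1
Round 2: Fernhollow=9 Greywater=16 Ironridge=15 Juniper=27 → close Juniper (overflow 12)
  27÷3 = 9 each, +1 to first 0
Round 3: Fernhollow=18 Greywater=25 Ironridge=24 → close Ironridge (overflow 13)
  24÷2 = 12 each, +1 to first 0
Round 4: Fernhollow=30 Greywater=37 → close Greywater (overflow 23)
  37÷1 = 37 each, +1 to first 0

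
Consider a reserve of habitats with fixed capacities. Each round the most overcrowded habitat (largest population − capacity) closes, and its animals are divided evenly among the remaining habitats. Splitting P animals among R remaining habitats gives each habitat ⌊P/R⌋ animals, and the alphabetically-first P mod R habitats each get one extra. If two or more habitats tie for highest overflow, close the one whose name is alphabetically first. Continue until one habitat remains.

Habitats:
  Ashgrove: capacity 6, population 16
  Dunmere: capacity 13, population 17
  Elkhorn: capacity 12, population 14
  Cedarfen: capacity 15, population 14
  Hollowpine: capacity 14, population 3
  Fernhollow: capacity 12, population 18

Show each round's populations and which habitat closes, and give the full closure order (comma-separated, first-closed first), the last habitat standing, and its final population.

Closure order: Ashgrove, Fernhollow, Dunmere, Cedarfen, Elkhorn
Last habitat: Hollowpine with 82 animals

Round 1: Ashgrove=16 Cedarfen=14 Dunmere=17 Elkhorn=14 Fernhollow=18 Hollowpine=3 → close Ashgrove (overflow 10)
  16÷5 = 3 each, +1 to first 1
Round 2: Cedarfen=18 Dunmere=20 Elkhorn=17 Fernhollow=21 Hollowpine=6 → close Fernhollow (overflow 9)
  21÷4 = 5 each, +1 to first 1
Round 3: Cedarfen=24 Dunmere=25 Elkhorn=22 Hollowpine=11 → close Dunmere (overflow 12)
  25÷3 = 8 each, +1 to first 1
Round 4: Cedarfen=33 Elkhorn=30 Hollowpine=19 → close Cedarfen (overflow 18)
  33÷2 = 16 each, +1 to first 1
Round 5: Elkhorn=47 Hollowpine=35 → close Elkhorn (overflow 35)
  47÷1 = 47 each, +1 to first 0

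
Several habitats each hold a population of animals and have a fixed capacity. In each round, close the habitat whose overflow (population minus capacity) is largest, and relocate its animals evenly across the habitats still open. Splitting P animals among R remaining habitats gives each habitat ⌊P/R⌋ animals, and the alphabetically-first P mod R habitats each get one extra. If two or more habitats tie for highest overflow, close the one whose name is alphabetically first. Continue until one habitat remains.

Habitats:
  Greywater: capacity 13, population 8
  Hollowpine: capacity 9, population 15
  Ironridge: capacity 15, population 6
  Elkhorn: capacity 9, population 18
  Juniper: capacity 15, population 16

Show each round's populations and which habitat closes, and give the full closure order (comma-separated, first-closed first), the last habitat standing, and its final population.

Closure order: Elkhorn, Hollowpine, Juniper, Greywater
Last habitat: Ironridge with 63 animals

Round 1: Elkhorn=18 Greywater=8 Hollowpine=15 Ironridge=6 Juniper=16 → close Elkhorn (overflow 9)
  18÷4 = 4 each, +1 to first 2
Round 2: Greywater=13 Hollowpine=20 Ironridge=10 Juniper=20 → close Hollowpine (overflow 11)
  20÷3 = 6 each, +1 to first 2
Round 3: Greywater=20 Ironridge=17 Juniper=26 → close Juniper (overflow 11)
  26÷2 = 13 each, +1 to first 0
Round 4: Greywater=33 Ironridge=30 → close Greywater (overflow 20)
  33÷1 = 33 each, +1 to first 0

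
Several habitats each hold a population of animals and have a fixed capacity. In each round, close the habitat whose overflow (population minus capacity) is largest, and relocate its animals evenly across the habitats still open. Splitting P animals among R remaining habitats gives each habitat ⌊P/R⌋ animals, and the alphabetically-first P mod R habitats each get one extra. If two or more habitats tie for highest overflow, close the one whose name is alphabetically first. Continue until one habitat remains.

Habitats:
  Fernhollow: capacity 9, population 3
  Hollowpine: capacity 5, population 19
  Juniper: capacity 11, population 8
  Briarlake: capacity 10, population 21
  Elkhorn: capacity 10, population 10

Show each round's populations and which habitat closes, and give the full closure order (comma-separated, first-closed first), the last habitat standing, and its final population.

Round 1: Briarlake=21 Elkhorn=10 Fernhollow=3 Hollowpine=19 Juniper=8 → close Hollowpine (overflow 14)
  19÷4 = 4 each, +1 to first 3
Round 2: Briarlake=26 Elkhorn=15 Fernhollow=8 Juniper=12 → close Briarlake (overflow 16)
  26÷3 = 8 each, +1 to first 2
Round 3: Elkhorn=24 Fernhollow=17 Juniper=20 → close Elkhorn (overflow 14)
  24÷2 = 12 each, +1 to first 0
Round 4: Fernhollow=29 Juniper=32 → close Juniper (overflow 21)
  32÷1 = 32 each, +1 to first 0

Closure order: Hollowpine, Briarlake, Elkhorn, Juniper
Last habitat: Fernhollow with 61 animals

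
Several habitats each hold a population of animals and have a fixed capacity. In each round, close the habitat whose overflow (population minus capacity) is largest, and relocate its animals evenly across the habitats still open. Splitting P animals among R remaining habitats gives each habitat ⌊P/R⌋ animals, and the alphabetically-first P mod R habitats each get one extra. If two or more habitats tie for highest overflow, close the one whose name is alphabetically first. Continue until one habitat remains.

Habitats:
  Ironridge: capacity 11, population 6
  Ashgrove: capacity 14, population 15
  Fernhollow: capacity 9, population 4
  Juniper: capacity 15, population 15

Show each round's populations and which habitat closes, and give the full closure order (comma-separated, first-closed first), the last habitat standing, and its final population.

Closure order: Ashgrove, Juniper, Fernhollow
Last habitat: Ironridge with 40 animals

Round 1: Ashgrove=15 Fernhollow=4 Ironridge=6 Juniper=15 → close Ashgrove (overflow 1)
  15÷3 = 5 each, +1 to first 0
Round 2: Fernhollow=9 Ironridge=11 Juniper=20 → close Juniper (overflow 5)
  20÷2 = 10 each, +1 to first 0
Round 3: Fernhollow=19 Ironridge=21 → close Fernhollow (overflow 10)
  19÷1 = 19 each, +1 to first 0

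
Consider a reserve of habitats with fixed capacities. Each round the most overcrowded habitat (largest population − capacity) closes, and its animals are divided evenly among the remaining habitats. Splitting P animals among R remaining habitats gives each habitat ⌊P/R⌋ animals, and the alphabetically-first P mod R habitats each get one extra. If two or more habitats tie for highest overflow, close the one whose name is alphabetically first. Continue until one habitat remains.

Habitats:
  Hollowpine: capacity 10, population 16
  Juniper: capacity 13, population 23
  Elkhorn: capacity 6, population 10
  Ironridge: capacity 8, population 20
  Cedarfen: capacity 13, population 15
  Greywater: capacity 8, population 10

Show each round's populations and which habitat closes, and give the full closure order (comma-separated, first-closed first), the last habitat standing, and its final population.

Closure order: Ironridge, Juniper, Hollowpine, Elkhorn, Cedarfen
Last habitat: Greywater with 94 animals

Round 1: Cedarfen=15 Elkhorn=10 Greywater=10 Hollowpine=16 Ironridge=20 Juniper=23 → close Ironridge (overflow 12)
  20÷5 = 4 each, +1 to first 0
Round 2: Cedarfen=19 Elkhorn=14 Greywater=14 Hollowpine=20 Juniper=27 → close Juniper (overflow 14)
  27÷4 = 6 each, +1 to first 3
Round 3: Cedarfen=26 Elkhorn=21 Greywater=21 Hollowpine=26 → close Hollowpine (overflow 16)
  26÷3 = 8 each, +1 to first 2
Round 4: Cedarfen=35 Elkhorn=30 Greywater=29 → close Elkhorn (overflow 24)
  30÷2 = 15 each, +1 to first 0
Round 5: Cedarfen=50 Greywater=44 → close Cedarfen (overflow 37)
  50÷1 = 50 each, +1 to first 0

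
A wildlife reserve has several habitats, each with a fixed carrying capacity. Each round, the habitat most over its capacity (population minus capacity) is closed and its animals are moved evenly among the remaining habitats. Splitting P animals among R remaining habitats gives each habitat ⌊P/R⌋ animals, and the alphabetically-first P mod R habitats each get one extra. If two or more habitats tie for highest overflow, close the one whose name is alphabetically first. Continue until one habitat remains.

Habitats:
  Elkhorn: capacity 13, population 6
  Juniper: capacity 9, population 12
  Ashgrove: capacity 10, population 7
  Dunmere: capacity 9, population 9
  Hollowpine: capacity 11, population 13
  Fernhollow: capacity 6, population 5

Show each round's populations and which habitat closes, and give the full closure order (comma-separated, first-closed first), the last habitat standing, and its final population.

Closure order: Juniper, Hollowpine, Dunmere, Ashgrove, Fernhollow
Last habitat: Elkhorn with 52 animals

Round 1: Ashgrove=7 Dunmere=9 Elkhorn=6 Fernhollow=5 Hollowpine=13 Juniper=12 → close Juniper (overflow 3)
  12÷5 = 2 each, +1 to first 2
Round 2: Ashgrove=10 Dunmere=12 Elkhorn=8 Fernhollow=7 Hollowpine=15 → close Hollowpine (overflow 4)
  15÷4 = 3 each, +1 to first 3
Round 3: Ashgrove=14 Dunmere=16 Elkhorn=12 Fernhollow=10 → close Dunmere (overflow 7)
  16÷3 = 5 each, +1 to first 1
Round 4: Ashgrove=20 Elkhorn=17 Fernhollow=15 → close Ashgrove (overflow 10)
  20÷2 = 10 each, +1 to first 0
Round 5: Elkhorn=27 Fernhollow=25 → close Fernhollow (overflow 19)
  25÷1 = 25 each, +1 to first 0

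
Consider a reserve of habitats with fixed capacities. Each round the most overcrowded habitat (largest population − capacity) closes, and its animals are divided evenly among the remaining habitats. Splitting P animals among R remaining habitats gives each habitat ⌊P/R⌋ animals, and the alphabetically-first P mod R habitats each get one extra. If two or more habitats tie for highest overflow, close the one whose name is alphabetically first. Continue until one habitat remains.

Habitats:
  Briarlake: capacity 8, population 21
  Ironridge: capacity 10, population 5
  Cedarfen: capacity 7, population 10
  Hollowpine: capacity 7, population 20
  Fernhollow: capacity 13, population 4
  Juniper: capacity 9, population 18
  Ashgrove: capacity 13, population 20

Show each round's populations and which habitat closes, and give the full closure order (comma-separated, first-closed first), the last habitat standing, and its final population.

Round 1: Ashgrove=20 Briarlake=21 Cedarfen=10 Fernhollow=4 Hollowpine=20 Ironridge=5 Juniper=18 → close Briarlake (overflow 13)
  21÷6 = 3 each, +1 to first 3
Round 2: Ashgrove=24 Cedarfen=14 Fernhollow=8 Hollowpine=23 Ironridge=8 Juniper=21 → close Hollowpine (overflow 16)
  23÷5 = 4 each, +1 to first 3
Round 3: Ashgrove=29 Cedarfen=19 Fernhollow=13 Ironridge=12 Juniper=25 → close Ashgrove (overflow 16)
  29÷4 = 7 each, +1 to first 1
Round 4: Cedarfen=27 Fernhollow=20 Ironridge=19 Juniper=32 → close Juniper (overflow 23)
  32÷3 = 10 each, +1 to first 2
Round 5: Cedarfen=38 Fernhollow=31 Ironridge=29 → close Cedarfen (overflow 31)
  38÷2 = 19 each, +1 to first 0
Round 6: Fernhollow=50 Ironridge=48 → close Ironridge (overflow 38)
  48÷1 = 48 each, +1 to first 0

Closure order: Briarlake, Hollowpine, Ashgrove, Juniper, Cedarfen, Ironridge
Last habitat: Fernhollow with 98 animals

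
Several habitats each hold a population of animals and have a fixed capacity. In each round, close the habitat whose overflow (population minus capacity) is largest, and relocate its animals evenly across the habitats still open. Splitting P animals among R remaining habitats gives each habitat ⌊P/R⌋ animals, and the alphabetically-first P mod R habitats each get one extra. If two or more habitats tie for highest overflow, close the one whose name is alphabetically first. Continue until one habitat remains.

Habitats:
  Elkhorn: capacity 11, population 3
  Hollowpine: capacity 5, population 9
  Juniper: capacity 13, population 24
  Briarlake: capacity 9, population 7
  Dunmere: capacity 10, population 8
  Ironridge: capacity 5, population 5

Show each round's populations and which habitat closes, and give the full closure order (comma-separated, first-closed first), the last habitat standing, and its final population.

Round 1: Briarlake=7 Dunmere=8 Elkhorn=3 Hollowpine=9 Ironridge=5 Juniper=24 → close Juniper (overflow 11)
  24÷5 = 4 each, +1 to first 4
Round 2: Briarlake=12 Dunmere=13 Elkhorn=8 Hollowpine=14 Ironridge=9 → close Hollowpine (overflow 9)
  14÷4 = 3 each, +1 to first 2
Round 3: Briarlake=16 Dunmere=17 Elkhorn=11 Ironridge=12 → close Briarlake (overflow 7)
  16÷3 = 5 each, +1 to first 1
Round 4: Dunmere=23 Elkhorn=16 Ironridge=17 → close Dunmere (overflow 13)
  23÷2 = 11 each, +1 to first 1
Round 5: Elkhorn=28 Ironridge=28 → close Ironridge (overflow 23)
  28÷1 = 28 each, +1 to first 0

Closure order: Juniper, Hollowpine, Briarlake, Dunmere, Ironridge
Last habitat: Elkhorn with 56 animals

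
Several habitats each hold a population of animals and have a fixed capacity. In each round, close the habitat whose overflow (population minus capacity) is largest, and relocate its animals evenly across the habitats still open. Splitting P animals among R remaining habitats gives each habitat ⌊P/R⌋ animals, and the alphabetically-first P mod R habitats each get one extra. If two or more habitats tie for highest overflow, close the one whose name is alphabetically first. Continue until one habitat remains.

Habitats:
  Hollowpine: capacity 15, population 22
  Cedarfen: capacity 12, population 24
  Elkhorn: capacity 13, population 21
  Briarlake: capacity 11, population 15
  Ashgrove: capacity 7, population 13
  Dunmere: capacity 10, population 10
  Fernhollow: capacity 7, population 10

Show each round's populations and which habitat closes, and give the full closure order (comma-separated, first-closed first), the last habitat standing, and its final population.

Closure order: Cedarfen, Elkhorn, Hollowpine, Ashgrove, Briarlake, Fernhollow
Last habitat: Dunmere with 115 animals

Round 1: Ashgrove=13 Briarlake=15 Cedarfen=24 Dunmere=10 Elkhorn=21 Fernhollow=10 Hollowpine=22 → close Cedarfen (overflow 12)
  24÷6 = 4 each, +1 to first 0
Round 2: Ashgrove=17 Briarlake=19 Dunmere=14 Elkhorn=25 Fernhollow=14 Hollowpine=26 → close Elkhorn (overflow 12)
  25÷5 = 5 each, +1 to first 0
Round 3: Ashgrove=22 Briarlake=24 Dunmere=19 Fernhollow=19 Hollowpine=31 → close Hollowpine (overflow 16)
  31÷4 = 7 each, +1 to first 3
Round 4: Ashgrove=30 Briarlake=32 Dunmere=27 Fernhollow=26 → close Ashgrove (overflow 23)
  30÷3 = 10 each, +1 to first 0
Round 5: Briarlake=42 Dunmere=37 Fernhollow=36 → close Briarlake (overflow 31)
  42÷2 = 21 each, +1 to first 0
Round 6: Dunmere=58 Fernhollow=57 → close Fernhollow (overflow 50)
  57÷1 = 57 each, +1 to first 0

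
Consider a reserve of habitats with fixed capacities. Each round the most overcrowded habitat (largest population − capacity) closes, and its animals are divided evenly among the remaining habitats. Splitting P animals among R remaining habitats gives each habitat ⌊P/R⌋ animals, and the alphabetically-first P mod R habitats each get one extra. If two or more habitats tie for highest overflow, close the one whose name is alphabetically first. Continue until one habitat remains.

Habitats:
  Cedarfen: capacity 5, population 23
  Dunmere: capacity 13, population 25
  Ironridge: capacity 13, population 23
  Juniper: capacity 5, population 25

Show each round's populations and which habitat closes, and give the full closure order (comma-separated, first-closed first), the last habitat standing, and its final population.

Closure order: Juniper, Cedarfen, Dunmere
Last habitat: Ironridge with 96 animals

Round 1: Cedarfen=23 Dunmere=25 Ironridge=23 Juniper=25 → close Juniper (overflow 20)
  25÷3 = 8 each, +1 to first 1
Round 2: Cedarfen=32 Dunmere=33 Ironridge=31 → close Cedarfen (overflow 27)
  32÷2 = 16 each, +1 to first 0
Round 3: Dunmere=49 Ironridge=47 → close Dunmere (overflow 36)
  49÷1 = 49 each, +1 to first 0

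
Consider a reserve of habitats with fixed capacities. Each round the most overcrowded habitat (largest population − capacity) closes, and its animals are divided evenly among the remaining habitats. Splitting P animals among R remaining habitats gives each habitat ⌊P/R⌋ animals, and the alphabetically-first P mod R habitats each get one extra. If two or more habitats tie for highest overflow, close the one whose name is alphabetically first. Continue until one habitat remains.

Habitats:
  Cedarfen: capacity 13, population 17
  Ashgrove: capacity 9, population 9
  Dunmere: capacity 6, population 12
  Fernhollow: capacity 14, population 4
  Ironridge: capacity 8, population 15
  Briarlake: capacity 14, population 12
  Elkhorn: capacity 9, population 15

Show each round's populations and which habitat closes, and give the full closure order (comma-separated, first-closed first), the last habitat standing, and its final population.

Round 1: Ashgrove=9 Briarlake=12 Cedarfen=17 Dunmere=12 Elkhorn=15 Fernhollow=4 Ironridge=15 → close Ironridge (overflow 7)
  15÷6 = 2 each, +1 to first 3
Round 2: Ashgrove=12 Briarlake=15 Cedarfen=20 Dunmere=14 Elkhorn=17 Fernhollow=6 → close Dunmere (overflow 8)
  14÷5 = 2 each, +1 to first 4
Round 3: Ashgrove=15 Briarlake=18 Cedarfen=23 Elkhorn=20 Fernhollow=8 → close Elkhorn (overflow 11)
  20÷4 = 5 each, +1 to first 0
Round 4: Ashgrove=20 Briarlake=23 Cedarfen=28 Fernhollow=13 → close Cedarfen (overflow 15)
  28÷3 = 9 each, +1 to first 1
Round 5: Ashgrove=30 Briarlake=32 Fernhollow=22 → close Ashgrove (overflow 21)
  30÷2 = 15 each, +1 to first 0
Round 6: Briarlake=47 Fernhollow=37 → close Briarlake (overflow 33)
  47÷1 = 47 each, +1 to first 0

Closure order: Ironridge, Dunmere, Elkhorn, Cedarfen, Ashgrove, Briarlake
Last habitat: Fernhollow with 84 animals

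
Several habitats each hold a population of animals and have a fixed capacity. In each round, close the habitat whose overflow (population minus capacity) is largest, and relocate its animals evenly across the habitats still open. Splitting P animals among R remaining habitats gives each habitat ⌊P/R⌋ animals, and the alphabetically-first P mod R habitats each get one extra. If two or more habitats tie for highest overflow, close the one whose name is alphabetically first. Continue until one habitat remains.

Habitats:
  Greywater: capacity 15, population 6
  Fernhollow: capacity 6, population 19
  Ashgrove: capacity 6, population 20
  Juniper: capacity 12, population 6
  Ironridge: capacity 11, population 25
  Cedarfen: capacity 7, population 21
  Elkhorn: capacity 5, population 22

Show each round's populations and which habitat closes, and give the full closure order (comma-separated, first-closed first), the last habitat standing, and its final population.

Round 1: Ashgrove=20 Cedarfen=21 Elkhorn=22 Fernhollow=19 Greywater=6 Ironridge=25 Juniper=6 → close Elkhorn (overflow 17)
  22÷6 = 3 each, +1 to first 4
Round 2: Ashgrove=24 Cedarfen=25 Fernhollow=23 Greywater=10 Ironridge=28 Juniper=9 → close Ashgrove (overflow 18)
  24÷5 = 4 each, +1 to first 4
Round 3: Cedarfen=30 Fernhollow=28 Greywater=15 Ironridge=33 Juniper=13 → close Cedarfen (overflow 23)
  30÷4 = 7 each, +1 to first 2
Round 4: Fernhollow=36 Greywater=23 Ironridge=40 Juniper=20 → close Fernhollow (overflow 30)
  36÷3 = 12 each, +1 to first 0
Round 5: Greywater=35 Ironridge=52 Juniper=32 → close Ironridge (overflow 41)
  52÷2 = 26 each, +1 to first 0
Round 6: Greywater=61 Juniper=58 → close Greywater (overflow 46)
  61÷1 = 61 each, +1 to first 0

Closure order: Elkhorn, Ashgrove, Cedarfen, Fernhollow, Ironridge, Greywater
Last habitat: Juniper with 119 animals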